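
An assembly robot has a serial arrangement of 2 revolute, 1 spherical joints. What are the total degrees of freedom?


Given: serial robot with 2 revolute, 1 spherical joints
DOF contribution per joint type: revolute=1, prismatic=1, spherical=3, fixed=0
DOF = 2*1 + 1*3
DOF = 5

5


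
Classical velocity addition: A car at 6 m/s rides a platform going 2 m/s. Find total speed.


Given: object velocity = 6 m/s, platform velocity = 2 m/s (same direction)
Using classical velocity addition: v_total = v_object + v_platform
v_total = 6 + 2
v_total = 8 m/s

8 m/s


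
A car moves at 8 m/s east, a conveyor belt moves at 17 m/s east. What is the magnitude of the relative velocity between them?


Given: v_A = 8 m/s east, v_B = 17 m/s east
Both move in the same direction; relative speed = |v_A - v_B|
|8 - 17| = |-9|
= 9 m/s

9 m/s


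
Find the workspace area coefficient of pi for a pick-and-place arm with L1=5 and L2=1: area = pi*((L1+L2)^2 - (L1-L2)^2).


Given: L1 = 5, L2 = 1
(L1+L2)^2 = (6)^2 = 36
(L1-L2)^2 = (4)^2 = 16
Difference = 36 - 16 = 20
This equals 4*L1*L2 = 4*5*1 = 20
Workspace area = 20*pi

20


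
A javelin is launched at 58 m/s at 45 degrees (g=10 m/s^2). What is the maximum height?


Given: v0 = 58 m/s, theta = 45 deg, g = 10 m/s^2
sin^2(45) = 1/2
Using H = v0^2 * sin^2(theta) / (2*g)
H = 58^2 * 1/2 / (2*10)
H = 3364 * 1/2 / 20
H = 1682 / 20
H = 841/10 m

841/10 m


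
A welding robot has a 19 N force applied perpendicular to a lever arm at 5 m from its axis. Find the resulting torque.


Given: F = 19 N, r = 5 m, angle = 90 deg (perpendicular)
Using tau = F * r * sin(90)
sin(90) = 1
tau = 19 * 5 * 1
tau = 95 Nm

95 Nm


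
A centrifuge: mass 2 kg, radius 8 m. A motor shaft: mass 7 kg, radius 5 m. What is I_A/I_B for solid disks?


Given: M1=2 kg, R1=8 m, M2=7 kg, R2=5 m
For a disk: I = (1/2)*M*R^2, so I_A/I_B = (M1*R1^2)/(M2*R2^2)
M1*R1^2 = 2*64 = 128
M2*R2^2 = 7*25 = 175
I_A/I_B = 128/175 = 128/175

128/175


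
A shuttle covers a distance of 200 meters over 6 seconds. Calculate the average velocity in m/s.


Given: distance d = 200 m, time t = 6 s
Using v = d / t
v = 200 / 6
v = 100/3 m/s

100/3 m/s


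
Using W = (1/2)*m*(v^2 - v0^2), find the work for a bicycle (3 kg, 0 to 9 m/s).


Given: m = 3 kg, v0 = 0 m/s, v = 9 m/s
Using W = (1/2)*m*(v^2 - v0^2)
v^2 = 9^2 = 81
v0^2 = 0^2 = 0
v^2 - v0^2 = 81 - 0 = 81
W = (1/2)*3*81 = 243/2 J

243/2 J


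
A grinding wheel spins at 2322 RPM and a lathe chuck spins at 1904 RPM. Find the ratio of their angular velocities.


Given: RPM_A = 2322, RPM_B = 1904
omega = 2*pi*RPM/60, so omega_A/omega_B = RPM_A / RPM_B
omega_A/omega_B = 2322 / 1904
omega_A/omega_B = 1161/952

1161/952


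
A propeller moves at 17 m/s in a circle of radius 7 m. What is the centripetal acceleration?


Given: v = 17 m/s, r = 7 m
Using a_c = v^2 / r
a_c = 17^2 / 7
a_c = 289 / 7
a_c = 289/7 m/s^2

289/7 m/s^2


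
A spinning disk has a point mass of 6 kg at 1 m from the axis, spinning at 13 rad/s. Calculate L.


Given: m = 6 kg, r = 1 m, omega = 13 rad/s
For a point mass: I = m*r^2
I = 6*1^2 = 6*1 = 6
L = I*omega = 6*13
L = 78 kg*m^2/s

78 kg*m^2/s


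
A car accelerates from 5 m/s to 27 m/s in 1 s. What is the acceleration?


Given: initial velocity v0 = 5 m/s, final velocity v = 27 m/s, time t = 1 s
Using a = (v - v0) / t
a = (27 - 5) / 1
a = 22 / 1
a = 22 m/s^2

22 m/s^2


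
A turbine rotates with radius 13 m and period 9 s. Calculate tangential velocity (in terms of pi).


Given: radius r = 13 m, period T = 9 s
Using v = 2*pi*r / T
v = 2*pi*13 / 9
v = 26*pi / 9
v = 26/9*pi m/s

26/9*pi m/s


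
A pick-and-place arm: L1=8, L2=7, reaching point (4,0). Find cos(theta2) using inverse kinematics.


Given: L1 = 8, L2 = 7, target (x, y) = (4, 0)
Using cos(theta2) = (x^2 + y^2 - L1^2 - L2^2) / (2*L1*L2)
x^2 + y^2 = 4^2 + 0 = 16
L1^2 + L2^2 = 64 + 49 = 113
Numerator = 16 - 113 = -97
Denominator = 2*8*7 = 112
cos(theta2) = -97/112 = -97/112

-97/112


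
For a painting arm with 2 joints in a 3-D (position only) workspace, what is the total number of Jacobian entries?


Given: task space dimension = 3, joints = 2
Jacobian is a 3 x 2 matrix
Total entries = rows * columns
Total = 3 * 2
Total = 6

6


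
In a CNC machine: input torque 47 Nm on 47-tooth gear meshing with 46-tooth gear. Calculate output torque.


Given: N1 = 47, N2 = 46, T1 = 47 Nm
Using T2/T1 = N2/N1
T2 = T1 * N2 / N1
T2 = 47 * 46 / 47
T2 = 2162 / 47
T2 = 46 Nm

46 Nm


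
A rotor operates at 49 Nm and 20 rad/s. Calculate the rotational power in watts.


Given: tau = 49 Nm, omega = 20 rad/s
Using P = tau * omega
P = 49 * 20
P = 980 W

980 W


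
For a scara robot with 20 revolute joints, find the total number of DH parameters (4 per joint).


Given: 20 joints, 4 DH parameters per joint (d, theta, a, alpha)
Total DH parameters = number_of_joints * 4
Total = 20 * 4
Total = 80

80


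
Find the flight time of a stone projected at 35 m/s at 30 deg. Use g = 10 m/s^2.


Given: v0 = 35 m/s, theta = 30 deg, g = 10 m/s^2
sin(30) = 1/2
Using T = 2*v0*sin(theta) / g
T = 2*35*1/2 / 10
T = 35 / 10
T = 7/2 s

7/2 s


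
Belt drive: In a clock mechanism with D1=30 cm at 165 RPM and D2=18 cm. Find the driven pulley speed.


Given: D1 = 30 cm, w1 = 165 RPM, D2 = 18 cm
Using D1*w1 = D2*w2
w2 = D1*w1 / D2
w2 = 30*165 / 18
w2 = 4950 / 18
w2 = 275 RPM

275 RPM


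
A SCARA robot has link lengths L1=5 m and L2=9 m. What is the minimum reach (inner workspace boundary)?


Given: L1 = 5 m, L2 = 9 m
For a 2-link planar arm, min reach = |L1 - L2| (second link folded back)
Min reach = |5 - 9|
Min reach = 4 m

4 m


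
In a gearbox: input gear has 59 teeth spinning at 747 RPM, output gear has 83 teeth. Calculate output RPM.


Given: N1 = 59 teeth, w1 = 747 RPM, N2 = 83 teeth
Using N1*w1 = N2*w2
w2 = N1*w1 / N2
w2 = 59*747 / 83
w2 = 44073 / 83
w2 = 531 RPM

531 RPM


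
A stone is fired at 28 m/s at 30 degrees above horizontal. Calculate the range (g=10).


Given: v0 = 28 m/s, theta = 30 deg, g = 10 m/s^2
sin(2*30) = sin(60) = sqrt(3)/2
Using R = v0^2 * sin(2*theta) / g
R = 28^2 * (sqrt(3)/2) / 10
R = 784 * sqrt(3) / 20
R = 196/5*sqrt(3) m

196/5*sqrt(3) m


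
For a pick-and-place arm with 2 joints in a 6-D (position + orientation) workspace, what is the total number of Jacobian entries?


Given: task space dimension = 6, joints = 2
Jacobian is a 6 x 2 matrix
Total entries = rows * columns
Total = 6 * 2
Total = 12

12


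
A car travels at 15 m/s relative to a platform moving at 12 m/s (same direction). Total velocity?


Given: object velocity = 15 m/s, platform velocity = 12 m/s (same direction)
Using classical velocity addition: v_total = v_object + v_platform
v_total = 15 + 12
v_total = 27 m/s

27 m/s


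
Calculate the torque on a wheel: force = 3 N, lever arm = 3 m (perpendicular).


Given: F = 3 N, r = 3 m, angle = 90 deg (perpendicular)
Using tau = F * r * sin(90)
sin(90) = 1
tau = 3 * 3 * 1
tau = 9 Nm

9 Nm


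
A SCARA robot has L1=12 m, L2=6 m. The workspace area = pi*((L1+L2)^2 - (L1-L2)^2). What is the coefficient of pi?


Given: L1 = 12, L2 = 6
(L1+L2)^2 = (18)^2 = 324
(L1-L2)^2 = (6)^2 = 36
Difference = 324 - 36 = 288
This equals 4*L1*L2 = 4*12*6 = 288
Workspace area = 288*pi

288


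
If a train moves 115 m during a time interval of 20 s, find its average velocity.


Given: distance d = 115 m, time t = 20 s
Using v = d / t
v = 115 / 20
v = 23/4 m/s

23/4 m/s


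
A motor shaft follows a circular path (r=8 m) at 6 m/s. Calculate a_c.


Given: v = 6 m/s, r = 8 m
Using a_c = v^2 / r
a_c = 6^2 / 8
a_c = 36 / 8
a_c = 9/2 m/s^2

9/2 m/s^2


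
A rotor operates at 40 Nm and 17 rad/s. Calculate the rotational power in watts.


Given: tau = 40 Nm, omega = 17 rad/s
Using P = tau * omega
P = 40 * 17
P = 680 W

680 W


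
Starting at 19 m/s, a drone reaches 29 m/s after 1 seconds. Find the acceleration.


Given: initial velocity v0 = 19 m/s, final velocity v = 29 m/s, time t = 1 s
Using a = (v - v0) / t
a = (29 - 19) / 1
a = 10 / 1
a = 10 m/s^2

10 m/s^2


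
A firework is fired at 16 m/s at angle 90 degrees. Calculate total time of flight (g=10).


Given: v0 = 16 m/s, theta = 90 deg, g = 10 m/s^2
sin(90) = 1
Using T = 2*v0*sin(theta) / g
T = 2*16*1 / 10
T = 32 / 10
T = 16/5 s

16/5 s


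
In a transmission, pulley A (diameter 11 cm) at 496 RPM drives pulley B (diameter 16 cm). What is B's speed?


Given: D1 = 11 cm, w1 = 496 RPM, D2 = 16 cm
Using D1*w1 = D2*w2
w2 = D1*w1 / D2
w2 = 11*496 / 16
w2 = 5456 / 16
w2 = 341 RPM

341 RPM


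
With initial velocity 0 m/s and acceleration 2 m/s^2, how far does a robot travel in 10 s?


Given: v0 = 0 m/s, a = 2 m/s^2, t = 10 s
Using s = v0*t + (1/2)*a*t^2
s = 0*10 + (1/2)*2*10^2
s = 0 + (1/2)*200
s = 0 + 100
s = 100

100 m


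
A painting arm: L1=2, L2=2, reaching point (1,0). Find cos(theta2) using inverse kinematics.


Given: L1 = 2, L2 = 2, target (x, y) = (1, 0)
Using cos(theta2) = (x^2 + y^2 - L1^2 - L2^2) / (2*L1*L2)
x^2 + y^2 = 1^2 + 0 = 1
L1^2 + L2^2 = 4 + 4 = 8
Numerator = 1 - 8 = -7
Denominator = 2*2*2 = 8
cos(theta2) = -7/8 = -7/8

-7/8


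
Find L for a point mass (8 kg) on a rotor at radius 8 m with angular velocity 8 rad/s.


Given: m = 8 kg, r = 8 m, omega = 8 rad/s
For a point mass: I = m*r^2
I = 8*8^2 = 8*64 = 512
L = I*omega = 512*8
L = 4096 kg*m^2/s

4096 kg*m^2/s


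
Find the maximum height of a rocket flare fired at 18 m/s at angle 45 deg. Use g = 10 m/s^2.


Given: v0 = 18 m/s, theta = 45 deg, g = 10 m/s^2
sin^2(45) = 1/2
Using H = v0^2 * sin^2(theta) / (2*g)
H = 18^2 * 1/2 / (2*10)
H = 324 * 1/2 / 20
H = 162 / 20
H = 81/10 m

81/10 m


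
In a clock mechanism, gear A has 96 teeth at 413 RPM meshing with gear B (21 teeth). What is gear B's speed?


Given: N1 = 96 teeth, w1 = 413 RPM, N2 = 21 teeth
Using N1*w1 = N2*w2
w2 = N1*w1 / N2
w2 = 96*413 / 21
w2 = 39648 / 21
w2 = 1888 RPM

1888 RPM


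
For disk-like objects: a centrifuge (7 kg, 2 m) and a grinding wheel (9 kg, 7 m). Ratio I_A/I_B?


Given: M1=7 kg, R1=2 m, M2=9 kg, R2=7 m
For a disk: I = (1/2)*M*R^2, so I_A/I_B = (M1*R1^2)/(M2*R2^2)
M1*R1^2 = 7*4 = 28
M2*R2^2 = 9*49 = 441
I_A/I_B = 28/441 = 4/63

4/63


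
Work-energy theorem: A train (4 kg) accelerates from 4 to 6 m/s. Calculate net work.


Given: m = 4 kg, v0 = 4 m/s, v = 6 m/s
Using W = (1/2)*m*(v^2 - v0^2)
v^2 = 6^2 = 36
v0^2 = 4^2 = 16
v^2 - v0^2 = 36 - 16 = 20
W = (1/2)*4*20 = 40 J

40 J


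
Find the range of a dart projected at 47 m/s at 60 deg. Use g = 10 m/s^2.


Given: v0 = 47 m/s, theta = 60 deg, g = 10 m/s^2
sin(2*60) = sin(120) = sqrt(3)/2
Using R = v0^2 * sin(2*theta) / g
R = 47^2 * (sqrt(3)/2) / 10
R = 2209 * sqrt(3) / 20
R = 2209/20*sqrt(3) m

2209/20*sqrt(3) m


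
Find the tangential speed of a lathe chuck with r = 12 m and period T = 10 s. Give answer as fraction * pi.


Given: radius r = 12 m, period T = 10 s
Using v = 2*pi*r / T
v = 2*pi*12 / 10
v = 24*pi / 10
v = 12/5*pi m/s

12/5*pi m/s


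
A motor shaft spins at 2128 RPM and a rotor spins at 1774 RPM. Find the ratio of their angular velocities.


Given: RPM_A = 2128, RPM_B = 1774
omega = 2*pi*RPM/60, so omega_A/omega_B = RPM_A / RPM_B
omega_A/omega_B = 2128 / 1774
omega_A/omega_B = 1064/887

1064/887


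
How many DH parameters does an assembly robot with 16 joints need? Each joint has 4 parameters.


Given: 16 joints, 4 DH parameters per joint (d, theta, a, alpha)
Total DH parameters = number_of_joints * 4
Total = 16 * 4
Total = 64

64


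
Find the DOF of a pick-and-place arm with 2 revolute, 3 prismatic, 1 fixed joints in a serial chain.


Given: serial robot with 2 revolute, 3 prismatic, 1 fixed joints
DOF contribution per joint type: revolute=1, prismatic=1, spherical=3, fixed=0
DOF = 2*1 + 3*1 + 1*0
DOF = 5

5


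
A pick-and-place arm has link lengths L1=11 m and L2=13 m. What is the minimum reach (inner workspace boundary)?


Given: L1 = 11 m, L2 = 13 m
For a 2-link planar arm, min reach = |L1 - L2| (second link folded back)
Min reach = |11 - 13|
Min reach = 2 m

2 m


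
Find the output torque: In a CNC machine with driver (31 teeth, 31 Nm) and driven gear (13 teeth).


Given: N1 = 31, N2 = 13, T1 = 31 Nm
Using T2/T1 = N2/N1
T2 = T1 * N2 / N1
T2 = 31 * 13 / 31
T2 = 403 / 31
T2 = 13 Nm

13 Nm


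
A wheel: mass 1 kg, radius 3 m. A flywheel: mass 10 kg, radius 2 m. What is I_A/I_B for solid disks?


Given: M1=1 kg, R1=3 m, M2=10 kg, R2=2 m
For a disk: I = (1/2)*M*R^2, so I_A/I_B = (M1*R1^2)/(M2*R2^2)
M1*R1^2 = 1*9 = 9
M2*R2^2 = 10*4 = 40
I_A/I_B = 9/40 = 9/40

9/40


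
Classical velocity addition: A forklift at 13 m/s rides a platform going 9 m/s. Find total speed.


Given: object velocity = 13 m/s, platform velocity = 9 m/s (same direction)
Using classical velocity addition: v_total = v_object + v_platform
v_total = 13 + 9
v_total = 22 m/s

22 m/s


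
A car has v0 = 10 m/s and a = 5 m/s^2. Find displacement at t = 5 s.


Given: v0 = 10 m/s, a = 5 m/s^2, t = 5 s
Using s = v0*t + (1/2)*a*t^2
s = 10*5 + (1/2)*5*5^2
s = 50 + (1/2)*125
s = 50 + 125/2
s = 225/2

225/2 m


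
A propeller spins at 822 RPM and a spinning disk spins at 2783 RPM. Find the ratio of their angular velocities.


Given: RPM_A = 822, RPM_B = 2783
omega = 2*pi*RPM/60, so omega_A/omega_B = RPM_A / RPM_B
omega_A/omega_B = 822 / 2783
omega_A/omega_B = 822/2783

822/2783


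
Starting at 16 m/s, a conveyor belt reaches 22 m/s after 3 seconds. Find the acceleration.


Given: initial velocity v0 = 16 m/s, final velocity v = 22 m/s, time t = 3 s
Using a = (v - v0) / t
a = (22 - 16) / 3
a = 6 / 3
a = 2 m/s^2

2 m/s^2


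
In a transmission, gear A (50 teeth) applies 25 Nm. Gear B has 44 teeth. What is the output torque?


Given: N1 = 50, N2 = 44, T1 = 25 Nm
Using T2/T1 = N2/N1
T2 = T1 * N2 / N1
T2 = 25 * 44 / 50
T2 = 1100 / 50
T2 = 22 Nm

22 Nm


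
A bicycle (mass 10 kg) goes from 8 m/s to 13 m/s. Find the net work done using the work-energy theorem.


Given: m = 10 kg, v0 = 8 m/s, v = 13 m/s
Using W = (1/2)*m*(v^2 - v0^2)
v^2 = 13^2 = 169
v0^2 = 8^2 = 64
v^2 - v0^2 = 169 - 64 = 105
W = (1/2)*10*105 = 525 J

525 J


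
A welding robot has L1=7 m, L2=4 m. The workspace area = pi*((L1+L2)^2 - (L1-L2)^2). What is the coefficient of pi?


Given: L1 = 7, L2 = 4
(L1+L2)^2 = (11)^2 = 121
(L1-L2)^2 = (3)^2 = 9
Difference = 121 - 9 = 112
This equals 4*L1*L2 = 4*7*4 = 112
Workspace area = 112*pi

112


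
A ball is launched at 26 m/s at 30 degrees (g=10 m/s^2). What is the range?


Given: v0 = 26 m/s, theta = 30 deg, g = 10 m/s^2
sin(2*30) = sin(60) = sqrt(3)/2
Using R = v0^2 * sin(2*theta) / g
R = 26^2 * (sqrt(3)/2) / 10
R = 676 * sqrt(3) / 20
R = 169/5*sqrt(3) m

169/5*sqrt(3) m


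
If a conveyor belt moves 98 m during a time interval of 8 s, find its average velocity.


Given: distance d = 98 m, time t = 8 s
Using v = d / t
v = 98 / 8
v = 49/4 m/s

49/4 m/s


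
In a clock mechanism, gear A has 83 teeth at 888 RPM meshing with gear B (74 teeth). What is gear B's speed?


Given: N1 = 83 teeth, w1 = 888 RPM, N2 = 74 teeth
Using N1*w1 = N2*w2
w2 = N1*w1 / N2
w2 = 83*888 / 74
w2 = 73704 / 74
w2 = 996 RPM

996 RPM


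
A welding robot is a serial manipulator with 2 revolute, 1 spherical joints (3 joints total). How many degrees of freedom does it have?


Given: serial robot with 2 revolute, 1 spherical joints
DOF contribution per joint type: revolute=1, prismatic=1, spherical=3, fixed=0
DOF = 2*1 + 1*3
DOF = 5

5


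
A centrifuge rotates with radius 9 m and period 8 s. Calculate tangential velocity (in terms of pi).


Given: radius r = 9 m, period T = 8 s
Using v = 2*pi*r / T
v = 2*pi*9 / 8
v = 18*pi / 8
v = 9/4*pi m/s

9/4*pi m/s


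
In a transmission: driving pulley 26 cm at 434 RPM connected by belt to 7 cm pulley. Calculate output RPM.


Given: D1 = 26 cm, w1 = 434 RPM, D2 = 7 cm
Using D1*w1 = D2*w2
w2 = D1*w1 / D2
w2 = 26*434 / 7
w2 = 11284 / 7
w2 = 1612 RPM

1612 RPM


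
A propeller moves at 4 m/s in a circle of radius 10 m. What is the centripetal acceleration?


Given: v = 4 m/s, r = 10 m
Using a_c = v^2 / r
a_c = 4^2 / 10
a_c = 16 / 10
a_c = 8/5 m/s^2

8/5 m/s^2


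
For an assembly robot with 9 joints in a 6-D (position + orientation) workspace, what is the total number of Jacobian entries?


Given: task space dimension = 6, joints = 9
Jacobian is a 6 x 9 matrix
Total entries = rows * columns
Total = 6 * 9
Total = 54

54


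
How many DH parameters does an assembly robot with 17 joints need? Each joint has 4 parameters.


Given: 17 joints, 4 DH parameters per joint (d, theta, a, alpha)
Total DH parameters = number_of_joints * 4
Total = 17 * 4
Total = 68

68


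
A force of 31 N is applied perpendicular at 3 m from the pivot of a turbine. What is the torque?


Given: F = 31 N, r = 3 m, angle = 90 deg (perpendicular)
Using tau = F * r * sin(90)
sin(90) = 1
tau = 31 * 3 * 1
tau = 93 Nm

93 Nm


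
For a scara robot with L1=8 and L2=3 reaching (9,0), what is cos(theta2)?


Given: L1 = 8, L2 = 3, target (x, y) = (9, 0)
Using cos(theta2) = (x^2 + y^2 - L1^2 - L2^2) / (2*L1*L2)
x^2 + y^2 = 9^2 + 0 = 81
L1^2 + L2^2 = 64 + 9 = 73
Numerator = 81 - 73 = 8
Denominator = 2*8*3 = 48
cos(theta2) = 8/48 = 1/6

1/6


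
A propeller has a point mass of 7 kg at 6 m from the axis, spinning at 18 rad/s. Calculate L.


Given: m = 7 kg, r = 6 m, omega = 18 rad/s
For a point mass: I = m*r^2
I = 7*6^2 = 7*36 = 252
L = I*omega = 252*18
L = 4536 kg*m^2/s

4536 kg*m^2/s


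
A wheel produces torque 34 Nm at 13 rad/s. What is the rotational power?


Given: tau = 34 Nm, omega = 13 rad/s
Using P = tau * omega
P = 34 * 13
P = 442 W

442 W


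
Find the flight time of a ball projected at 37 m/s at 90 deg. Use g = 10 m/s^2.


Given: v0 = 37 m/s, theta = 90 deg, g = 10 m/s^2
sin(90) = 1
Using T = 2*v0*sin(theta) / g
T = 2*37*1 / 10
T = 74 / 10
T = 37/5 s

37/5 s


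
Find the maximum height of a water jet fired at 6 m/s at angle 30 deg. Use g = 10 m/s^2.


Given: v0 = 6 m/s, theta = 30 deg, g = 10 m/s^2
sin^2(30) = 1/4
Using H = v0^2 * sin^2(theta) / (2*g)
H = 6^2 * 1/4 / (2*10)
H = 36 * 1/4 / 20
H = 9 / 20
H = 9/20 m

9/20 m


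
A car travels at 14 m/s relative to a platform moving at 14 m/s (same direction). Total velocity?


Given: object velocity = 14 m/s, platform velocity = 14 m/s (same direction)
Using classical velocity addition: v_total = v_object + v_platform
v_total = 14 + 14
v_total = 28 m/s

28 m/s


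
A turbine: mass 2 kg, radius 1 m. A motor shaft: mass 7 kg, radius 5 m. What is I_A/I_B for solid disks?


Given: M1=2 kg, R1=1 m, M2=7 kg, R2=5 m
For a disk: I = (1/2)*M*R^2, so I_A/I_B = (M1*R1^2)/(M2*R2^2)
M1*R1^2 = 2*1 = 2
M2*R2^2 = 7*25 = 175
I_A/I_B = 2/175 = 2/175

2/175


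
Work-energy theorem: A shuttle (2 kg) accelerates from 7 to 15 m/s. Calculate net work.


Given: m = 2 kg, v0 = 7 m/s, v = 15 m/s
Using W = (1/2)*m*(v^2 - v0^2)
v^2 = 15^2 = 225
v0^2 = 7^2 = 49
v^2 - v0^2 = 225 - 49 = 176
W = (1/2)*2*176 = 176 J

176 J


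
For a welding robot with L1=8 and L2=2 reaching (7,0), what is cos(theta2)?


Given: L1 = 8, L2 = 2, target (x, y) = (7, 0)
Using cos(theta2) = (x^2 + y^2 - L1^2 - L2^2) / (2*L1*L2)
x^2 + y^2 = 7^2 + 0 = 49
L1^2 + L2^2 = 64 + 4 = 68
Numerator = 49 - 68 = -19
Denominator = 2*8*2 = 32
cos(theta2) = -19/32 = -19/32

-19/32


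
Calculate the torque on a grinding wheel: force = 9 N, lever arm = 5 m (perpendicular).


Given: F = 9 N, r = 5 m, angle = 90 deg (perpendicular)
Using tau = F * r * sin(90)
sin(90) = 1
tau = 9 * 5 * 1
tau = 45 Nm

45 Nm


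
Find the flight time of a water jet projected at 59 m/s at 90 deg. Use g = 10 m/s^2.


Given: v0 = 59 m/s, theta = 90 deg, g = 10 m/s^2
sin(90) = 1
Using T = 2*v0*sin(theta) / g
T = 2*59*1 / 10
T = 118 / 10
T = 59/5 s

59/5 s


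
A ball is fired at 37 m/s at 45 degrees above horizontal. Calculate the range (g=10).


Given: v0 = 37 m/s, theta = 45 deg, g = 10 m/s^2
sin(2*45) = sin(90) = 1
Using R = v0^2 * sin(2*theta) / g
R = 37^2 * 1 / 10
R = 1369 / 10
R = 1369/10 m

1369/10 m


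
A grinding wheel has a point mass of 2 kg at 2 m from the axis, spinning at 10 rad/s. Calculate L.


Given: m = 2 kg, r = 2 m, omega = 10 rad/s
For a point mass: I = m*r^2
I = 2*2^2 = 2*4 = 8
L = I*omega = 8*10
L = 80 kg*m^2/s

80 kg*m^2/s


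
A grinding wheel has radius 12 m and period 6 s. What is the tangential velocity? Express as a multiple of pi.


Given: radius r = 12 m, period T = 6 s
Using v = 2*pi*r / T
v = 2*pi*12 / 6
v = 24*pi / 6
v = 4*pi m/s

4*pi m/s


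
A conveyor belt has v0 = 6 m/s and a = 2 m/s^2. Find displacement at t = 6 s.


Given: v0 = 6 m/s, a = 2 m/s^2, t = 6 s
Using s = v0*t + (1/2)*a*t^2
s = 6*6 + (1/2)*2*6^2
s = 36 + (1/2)*72
s = 36 + 36
s = 72

72 m


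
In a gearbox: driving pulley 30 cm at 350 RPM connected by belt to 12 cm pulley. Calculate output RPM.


Given: D1 = 30 cm, w1 = 350 RPM, D2 = 12 cm
Using D1*w1 = D2*w2
w2 = D1*w1 / D2
w2 = 30*350 / 12
w2 = 10500 / 12
w2 = 875 RPM

875 RPM


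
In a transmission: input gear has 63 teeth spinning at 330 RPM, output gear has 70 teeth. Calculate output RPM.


Given: N1 = 63 teeth, w1 = 330 RPM, N2 = 70 teeth
Using N1*w1 = N2*w2
w2 = N1*w1 / N2
w2 = 63*330 / 70
w2 = 20790 / 70
w2 = 297 RPM

297 RPM


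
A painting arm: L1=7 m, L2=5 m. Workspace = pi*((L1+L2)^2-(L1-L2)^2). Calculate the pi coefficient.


Given: L1 = 7, L2 = 5
(L1+L2)^2 = (12)^2 = 144
(L1-L2)^2 = (2)^2 = 4
Difference = 144 - 4 = 140
This equals 4*L1*L2 = 4*7*5 = 140
Workspace area = 140*pi

140


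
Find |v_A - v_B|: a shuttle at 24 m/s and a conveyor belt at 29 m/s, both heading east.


Given: v_A = 24 m/s east, v_B = 29 m/s east
Both move in the same direction; relative speed = |v_A - v_B|
|24 - 29| = |-5|
= 5 m/s

5 m/s


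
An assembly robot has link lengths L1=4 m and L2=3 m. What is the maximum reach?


Given: L1 = 4 m, L2 = 3 m
For a 2-link planar arm, max reach = L1 + L2 (fully extended)
Max reach = 4 + 3
Max reach = 7 m

7 m


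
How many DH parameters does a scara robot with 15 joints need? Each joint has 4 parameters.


Given: 15 joints, 4 DH parameters per joint (d, theta, a, alpha)
Total DH parameters = number_of_joints * 4
Total = 15 * 4
Total = 60

60


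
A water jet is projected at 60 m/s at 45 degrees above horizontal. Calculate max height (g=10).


Given: v0 = 60 m/s, theta = 45 deg, g = 10 m/s^2
sin^2(45) = 1/2
Using H = v0^2 * sin^2(theta) / (2*g)
H = 60^2 * 1/2 / (2*10)
H = 3600 * 1/2 / 20
H = 1800 / 20
H = 90 m

90 m


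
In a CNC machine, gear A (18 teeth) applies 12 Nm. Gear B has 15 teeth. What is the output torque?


Given: N1 = 18, N2 = 15, T1 = 12 Nm
Using T2/T1 = N2/N1
T2 = T1 * N2 / N1
T2 = 12 * 15 / 18
T2 = 180 / 18
T2 = 10 Nm

10 Nm


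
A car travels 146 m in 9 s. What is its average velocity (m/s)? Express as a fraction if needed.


Given: distance d = 146 m, time t = 9 s
Using v = d / t
v = 146 / 9
v = 146/9 m/s

146/9 m/s


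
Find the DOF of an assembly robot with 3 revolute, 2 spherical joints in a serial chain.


Given: serial robot with 3 revolute, 2 spherical joints
DOF contribution per joint type: revolute=1, prismatic=1, spherical=3, fixed=0
DOF = 3*1 + 2*3
DOF = 9

9


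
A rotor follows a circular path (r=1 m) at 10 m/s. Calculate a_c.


Given: v = 10 m/s, r = 1 m
Using a_c = v^2 / r
a_c = 10^2 / 1
a_c = 100 / 1
a_c = 100 m/s^2

100 m/s^2


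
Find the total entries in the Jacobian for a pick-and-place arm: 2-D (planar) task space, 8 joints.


Given: task space dimension = 2, joints = 8
Jacobian is a 2 x 8 matrix
Total entries = rows * columns
Total = 2 * 8
Total = 16

16


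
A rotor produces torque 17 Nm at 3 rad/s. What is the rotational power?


Given: tau = 17 Nm, omega = 3 rad/s
Using P = tau * omega
P = 17 * 3
P = 51 W

51 W


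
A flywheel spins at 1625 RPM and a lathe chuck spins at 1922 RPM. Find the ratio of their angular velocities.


Given: RPM_A = 1625, RPM_B = 1922
omega = 2*pi*RPM/60, so omega_A/omega_B = RPM_A / RPM_B
omega_A/omega_B = 1625 / 1922
omega_A/omega_B = 1625/1922

1625/1922


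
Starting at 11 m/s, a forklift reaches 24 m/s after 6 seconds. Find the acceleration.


Given: initial velocity v0 = 11 m/s, final velocity v = 24 m/s, time t = 6 s
Using a = (v - v0) / t
a = (24 - 11) / 6
a = 13 / 6
a = 13/6 m/s^2

13/6 m/s^2


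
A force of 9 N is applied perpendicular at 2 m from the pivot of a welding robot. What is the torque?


Given: F = 9 N, r = 2 m, angle = 90 deg (perpendicular)
Using tau = F * r * sin(90)
sin(90) = 1
tau = 9 * 2 * 1
tau = 18 Nm

18 Nm


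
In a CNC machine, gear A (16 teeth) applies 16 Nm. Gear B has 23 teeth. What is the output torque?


Given: N1 = 16, N2 = 23, T1 = 16 Nm
Using T2/T1 = N2/N1
T2 = T1 * N2 / N1
T2 = 16 * 23 / 16
T2 = 368 / 16
T2 = 23 Nm

23 Nm


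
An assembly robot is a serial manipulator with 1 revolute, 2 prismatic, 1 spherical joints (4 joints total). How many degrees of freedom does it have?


Given: serial robot with 1 revolute, 2 prismatic, 1 spherical joints
DOF contribution per joint type: revolute=1, prismatic=1, spherical=3, fixed=0
DOF = 1*1 + 2*1 + 1*3
DOF = 6

6


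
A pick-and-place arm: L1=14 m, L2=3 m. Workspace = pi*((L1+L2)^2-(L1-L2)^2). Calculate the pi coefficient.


Given: L1 = 14, L2 = 3
(L1+L2)^2 = (17)^2 = 289
(L1-L2)^2 = (11)^2 = 121
Difference = 289 - 121 = 168
This equals 4*L1*L2 = 4*14*3 = 168
Workspace area = 168*pi

168


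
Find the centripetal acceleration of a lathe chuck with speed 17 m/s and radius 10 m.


Given: v = 17 m/s, r = 10 m
Using a_c = v^2 / r
a_c = 17^2 / 10
a_c = 289 / 10
a_c = 289/10 m/s^2

289/10 m/s^2


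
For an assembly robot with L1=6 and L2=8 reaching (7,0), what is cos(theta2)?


Given: L1 = 6, L2 = 8, target (x, y) = (7, 0)
Using cos(theta2) = (x^2 + y^2 - L1^2 - L2^2) / (2*L1*L2)
x^2 + y^2 = 7^2 + 0 = 49
L1^2 + L2^2 = 36 + 64 = 100
Numerator = 49 - 100 = -51
Denominator = 2*6*8 = 96
cos(theta2) = -51/96 = -17/32

-17/32


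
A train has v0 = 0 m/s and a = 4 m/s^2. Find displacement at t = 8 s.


Given: v0 = 0 m/s, a = 4 m/s^2, t = 8 s
Using s = v0*t + (1/2)*a*t^2
s = 0*8 + (1/2)*4*8^2
s = 0 + (1/2)*256
s = 0 + 128
s = 128

128 m


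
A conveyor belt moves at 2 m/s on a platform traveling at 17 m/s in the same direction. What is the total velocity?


Given: object velocity = 2 m/s, platform velocity = 17 m/s (same direction)
Using classical velocity addition: v_total = v_object + v_platform
v_total = 2 + 17
v_total = 19 m/s

19 m/s


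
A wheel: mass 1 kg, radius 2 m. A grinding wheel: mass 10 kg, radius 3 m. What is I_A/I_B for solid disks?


Given: M1=1 kg, R1=2 m, M2=10 kg, R2=3 m
For a disk: I = (1/2)*M*R^2, so I_A/I_B = (M1*R1^2)/(M2*R2^2)
M1*R1^2 = 1*4 = 4
M2*R2^2 = 10*9 = 90
I_A/I_B = 4/90 = 2/45

2/45


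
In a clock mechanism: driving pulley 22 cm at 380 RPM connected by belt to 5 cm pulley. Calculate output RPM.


Given: D1 = 22 cm, w1 = 380 RPM, D2 = 5 cm
Using D1*w1 = D2*w2
w2 = D1*w1 / D2
w2 = 22*380 / 5
w2 = 8360 / 5
w2 = 1672 RPM

1672 RPM


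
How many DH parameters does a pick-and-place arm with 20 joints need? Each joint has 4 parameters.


Given: 20 joints, 4 DH parameters per joint (d, theta, a, alpha)
Total DH parameters = number_of_joints * 4
Total = 20 * 4
Total = 80

80


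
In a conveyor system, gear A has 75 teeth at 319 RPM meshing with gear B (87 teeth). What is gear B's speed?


Given: N1 = 75 teeth, w1 = 319 RPM, N2 = 87 teeth
Using N1*w1 = N2*w2
w2 = N1*w1 / N2
w2 = 75*319 / 87
w2 = 23925 / 87
w2 = 275 RPM

275 RPM


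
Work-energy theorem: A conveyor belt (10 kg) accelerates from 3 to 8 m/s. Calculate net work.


Given: m = 10 kg, v0 = 3 m/s, v = 8 m/s
Using W = (1/2)*m*(v^2 - v0^2)
v^2 = 8^2 = 64
v0^2 = 3^2 = 9
v^2 - v0^2 = 64 - 9 = 55
W = (1/2)*10*55 = 275 J

275 J


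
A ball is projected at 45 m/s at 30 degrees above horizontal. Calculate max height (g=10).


Given: v0 = 45 m/s, theta = 30 deg, g = 10 m/s^2
sin^2(30) = 1/4
Using H = v0^2 * sin^2(theta) / (2*g)
H = 45^2 * 1/4 / (2*10)
H = 2025 * 1/4 / 20
H = 2025/4 / 20
H = 405/16 m

405/16 m


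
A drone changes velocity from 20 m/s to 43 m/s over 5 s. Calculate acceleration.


Given: initial velocity v0 = 20 m/s, final velocity v = 43 m/s, time t = 5 s
Using a = (v - v0) / t
a = (43 - 20) / 5
a = 23 / 5
a = 23/5 m/s^2

23/5 m/s^2


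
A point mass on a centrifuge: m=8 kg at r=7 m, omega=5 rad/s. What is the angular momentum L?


Given: m = 8 kg, r = 7 m, omega = 5 rad/s
For a point mass: I = m*r^2
I = 8*7^2 = 8*49 = 392
L = I*omega = 392*5
L = 1960 kg*m^2/s

1960 kg*m^2/s


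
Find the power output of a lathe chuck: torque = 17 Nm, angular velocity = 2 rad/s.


Given: tau = 17 Nm, omega = 2 rad/s
Using P = tau * omega
P = 17 * 2
P = 34 W

34 W


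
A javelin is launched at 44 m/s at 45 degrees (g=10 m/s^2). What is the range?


Given: v0 = 44 m/s, theta = 45 deg, g = 10 m/s^2
sin(2*45) = sin(90) = 1
Using R = v0^2 * sin(2*theta) / g
R = 44^2 * 1 / 10
R = 1936 / 10
R = 968/5 m

968/5 m


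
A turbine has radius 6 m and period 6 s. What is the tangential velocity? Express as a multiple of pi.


Given: radius r = 6 m, period T = 6 s
Using v = 2*pi*r / T
v = 2*pi*6 / 6
v = 12*pi / 6
v = 2*pi m/s

2*pi m/s


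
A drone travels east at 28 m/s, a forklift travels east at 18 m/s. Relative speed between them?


Given: v_A = 28 m/s east, v_B = 18 m/s east
Both move in the same direction; relative speed = |v_A - v_B|
|28 - 18| = |10|
= 10 m/s

10 m/s


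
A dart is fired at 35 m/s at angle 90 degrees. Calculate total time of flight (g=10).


Given: v0 = 35 m/s, theta = 90 deg, g = 10 m/s^2
sin(90) = 1
Using T = 2*v0*sin(theta) / g
T = 2*35*1 / 10
T = 70 / 10
T = 7 s

7 s


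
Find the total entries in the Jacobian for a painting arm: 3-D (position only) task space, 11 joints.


Given: task space dimension = 3, joints = 11
Jacobian is a 3 x 11 matrix
Total entries = rows * columns
Total = 3 * 11
Total = 33

33


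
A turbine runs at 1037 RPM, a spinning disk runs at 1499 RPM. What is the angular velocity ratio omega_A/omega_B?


Given: RPM_A = 1037, RPM_B = 1499
omega = 2*pi*RPM/60, so omega_A/omega_B = RPM_A / RPM_B
omega_A/omega_B = 1037 / 1499
omega_A/omega_B = 1037/1499

1037/1499


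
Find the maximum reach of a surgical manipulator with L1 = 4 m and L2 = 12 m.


Given: L1 = 4 m, L2 = 12 m
For a 2-link planar arm, max reach = L1 + L2 (fully extended)
Max reach = 4 + 12
Max reach = 16 m

16 m


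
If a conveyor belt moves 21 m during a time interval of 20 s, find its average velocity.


Given: distance d = 21 m, time t = 20 s
Using v = d / t
v = 21 / 20
v = 21/20 m/s

21/20 m/s


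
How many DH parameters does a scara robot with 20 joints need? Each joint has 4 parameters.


Given: 20 joints, 4 DH parameters per joint (d, theta, a, alpha)
Total DH parameters = number_of_joints * 4
Total = 20 * 4
Total = 80

80


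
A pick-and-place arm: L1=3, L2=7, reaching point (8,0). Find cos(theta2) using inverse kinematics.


Given: L1 = 3, L2 = 7, target (x, y) = (8, 0)
Using cos(theta2) = (x^2 + y^2 - L1^2 - L2^2) / (2*L1*L2)
x^2 + y^2 = 8^2 + 0 = 64
L1^2 + L2^2 = 9 + 49 = 58
Numerator = 64 - 58 = 6
Denominator = 2*3*7 = 42
cos(theta2) = 6/42 = 1/7

1/7


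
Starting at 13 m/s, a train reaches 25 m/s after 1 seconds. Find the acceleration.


Given: initial velocity v0 = 13 m/s, final velocity v = 25 m/s, time t = 1 s
Using a = (v - v0) / t
a = (25 - 13) / 1
a = 12 / 1
a = 12 m/s^2

12 m/s^2


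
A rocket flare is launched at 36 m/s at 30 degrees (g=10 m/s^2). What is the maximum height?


Given: v0 = 36 m/s, theta = 30 deg, g = 10 m/s^2
sin^2(30) = 1/4
Using H = v0^2 * sin^2(theta) / (2*g)
H = 36^2 * 1/4 / (2*10)
H = 1296 * 1/4 / 20
H = 324 / 20
H = 81/5 m

81/5 m


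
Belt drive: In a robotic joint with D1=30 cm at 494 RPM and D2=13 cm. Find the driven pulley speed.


Given: D1 = 30 cm, w1 = 494 RPM, D2 = 13 cm
Using D1*w1 = D2*w2
w2 = D1*w1 / D2
w2 = 30*494 / 13
w2 = 14820 / 13
w2 = 1140 RPM

1140 RPM


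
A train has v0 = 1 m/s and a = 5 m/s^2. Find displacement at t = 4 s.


Given: v0 = 1 m/s, a = 5 m/s^2, t = 4 s
Using s = v0*t + (1/2)*a*t^2
s = 1*4 + (1/2)*5*4^2
s = 4 + (1/2)*80
s = 4 + 40
s = 44

44 m


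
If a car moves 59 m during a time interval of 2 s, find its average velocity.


Given: distance d = 59 m, time t = 2 s
Using v = d / t
v = 59 / 2
v = 59/2 m/s

59/2 m/s


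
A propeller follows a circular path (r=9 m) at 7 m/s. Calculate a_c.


Given: v = 7 m/s, r = 9 m
Using a_c = v^2 / r
a_c = 7^2 / 9
a_c = 49 / 9
a_c = 49/9 m/s^2

49/9 m/s^2


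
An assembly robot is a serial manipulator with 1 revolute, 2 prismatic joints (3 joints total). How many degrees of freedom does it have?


Given: serial robot with 1 revolute, 2 prismatic joints
DOF contribution per joint type: revolute=1, prismatic=1, spherical=3, fixed=0
DOF = 1*1 + 2*1
DOF = 3

3


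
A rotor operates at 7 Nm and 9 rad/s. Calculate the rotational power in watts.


Given: tau = 7 Nm, omega = 9 rad/s
Using P = tau * omega
P = 7 * 9
P = 63 W

63 W


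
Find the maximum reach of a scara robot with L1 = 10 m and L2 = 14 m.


Given: L1 = 10 m, L2 = 14 m
For a 2-link planar arm, max reach = L1 + L2 (fully extended)
Max reach = 10 + 14
Max reach = 24 m

24 m


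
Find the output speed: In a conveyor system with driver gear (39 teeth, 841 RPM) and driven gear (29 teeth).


Given: N1 = 39 teeth, w1 = 841 RPM, N2 = 29 teeth
Using N1*w1 = N2*w2
w2 = N1*w1 / N2
w2 = 39*841 / 29
w2 = 32799 / 29
w2 = 1131 RPM

1131 RPM


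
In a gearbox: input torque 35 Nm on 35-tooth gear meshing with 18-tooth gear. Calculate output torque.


Given: N1 = 35, N2 = 18, T1 = 35 Nm
Using T2/T1 = N2/N1
T2 = T1 * N2 / N1
T2 = 35 * 18 / 35
T2 = 630 / 35
T2 = 18 Nm

18 Nm


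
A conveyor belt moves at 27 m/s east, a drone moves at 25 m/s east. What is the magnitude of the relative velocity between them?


Given: v_A = 27 m/s east, v_B = 25 m/s east
Both move in the same direction; relative speed = |v_A - v_B|
|27 - 25| = |2|
= 2 m/s

2 m/s


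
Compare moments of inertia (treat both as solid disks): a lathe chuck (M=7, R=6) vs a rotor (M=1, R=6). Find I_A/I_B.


Given: M1=7 kg, R1=6 m, M2=1 kg, R2=6 m
For a disk: I = (1/2)*M*R^2, so I_A/I_B = (M1*R1^2)/(M2*R2^2)
M1*R1^2 = 7*36 = 252
M2*R2^2 = 1*36 = 36
I_A/I_B = 252/36 = 7

7


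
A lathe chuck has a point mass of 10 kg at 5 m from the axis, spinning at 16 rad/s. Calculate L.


Given: m = 10 kg, r = 5 m, omega = 16 rad/s
For a point mass: I = m*r^2
I = 10*5^2 = 10*25 = 250
L = I*omega = 250*16
L = 4000 kg*m^2/s

4000 kg*m^2/s


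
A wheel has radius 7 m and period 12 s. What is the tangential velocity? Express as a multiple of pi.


Given: radius r = 7 m, period T = 12 s
Using v = 2*pi*r / T
v = 2*pi*7 / 12
v = 14*pi / 12
v = 7/6*pi m/s

7/6*pi m/s


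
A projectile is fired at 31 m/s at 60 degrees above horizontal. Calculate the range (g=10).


Given: v0 = 31 m/s, theta = 60 deg, g = 10 m/s^2
sin(2*60) = sin(120) = sqrt(3)/2
Using R = v0^2 * sin(2*theta) / g
R = 31^2 * (sqrt(3)/2) / 10
R = 961 * sqrt(3) / 20
R = 961/20*sqrt(3) m

961/20*sqrt(3) m


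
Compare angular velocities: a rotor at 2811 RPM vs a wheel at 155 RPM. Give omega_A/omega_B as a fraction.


Given: RPM_A = 2811, RPM_B = 155
omega = 2*pi*RPM/60, so omega_A/omega_B = RPM_A / RPM_B
omega_A/omega_B = 2811 / 155
omega_A/omega_B = 2811/155

2811/155


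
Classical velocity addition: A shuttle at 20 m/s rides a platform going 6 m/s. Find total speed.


Given: object velocity = 20 m/s, platform velocity = 6 m/s (same direction)
Using classical velocity addition: v_total = v_object + v_platform
v_total = 20 + 6
v_total = 26 m/s

26 m/s


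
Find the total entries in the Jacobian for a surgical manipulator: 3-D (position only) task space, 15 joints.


Given: task space dimension = 3, joints = 15
Jacobian is a 3 x 15 matrix
Total entries = rows * columns
Total = 3 * 15
Total = 45

45


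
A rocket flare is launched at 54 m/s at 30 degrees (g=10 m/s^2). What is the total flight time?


Given: v0 = 54 m/s, theta = 30 deg, g = 10 m/s^2
sin(30) = 1/2
Using T = 2*v0*sin(theta) / g
T = 2*54*1/2 / 10
T = 54 / 10
T = 27/5 s

27/5 s


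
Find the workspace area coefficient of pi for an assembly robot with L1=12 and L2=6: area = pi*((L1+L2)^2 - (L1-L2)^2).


Given: L1 = 12, L2 = 6
(L1+L2)^2 = (18)^2 = 324
(L1-L2)^2 = (6)^2 = 36
Difference = 324 - 36 = 288
This equals 4*L1*L2 = 4*12*6 = 288
Workspace area = 288*pi

288


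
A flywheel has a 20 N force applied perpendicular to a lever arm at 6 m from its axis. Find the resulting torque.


Given: F = 20 N, r = 6 m, angle = 90 deg (perpendicular)
Using tau = F * r * sin(90)
sin(90) = 1
tau = 20 * 6 * 1
tau = 120 Nm

120 Nm


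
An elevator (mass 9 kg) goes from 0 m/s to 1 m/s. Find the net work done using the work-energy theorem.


Given: m = 9 kg, v0 = 0 m/s, v = 1 m/s
Using W = (1/2)*m*(v^2 - v0^2)
v^2 = 1^2 = 1
v0^2 = 0^2 = 0
v^2 - v0^2 = 1 - 0 = 1
W = (1/2)*9*1 = 9/2 J

9/2 J


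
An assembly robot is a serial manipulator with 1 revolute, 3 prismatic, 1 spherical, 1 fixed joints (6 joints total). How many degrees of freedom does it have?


Given: serial robot with 1 revolute, 3 prismatic, 1 spherical, 1 fixed joints
DOF contribution per joint type: revolute=1, prismatic=1, spherical=3, fixed=0
DOF = 1*1 + 3*1 + 1*3 + 1*0
DOF = 7

7


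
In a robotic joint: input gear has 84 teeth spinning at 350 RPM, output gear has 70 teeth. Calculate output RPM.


Given: N1 = 84 teeth, w1 = 350 RPM, N2 = 70 teeth
Using N1*w1 = N2*w2
w2 = N1*w1 / N2
w2 = 84*350 / 70
w2 = 29400 / 70
w2 = 420 RPM

420 RPM


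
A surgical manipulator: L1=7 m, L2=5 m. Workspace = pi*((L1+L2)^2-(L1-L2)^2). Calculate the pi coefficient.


Given: L1 = 7, L2 = 5
(L1+L2)^2 = (12)^2 = 144
(L1-L2)^2 = (2)^2 = 4
Difference = 144 - 4 = 140
This equals 4*L1*L2 = 4*7*5 = 140
Workspace area = 140*pi

140


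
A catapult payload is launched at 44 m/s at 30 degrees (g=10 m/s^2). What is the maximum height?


Given: v0 = 44 m/s, theta = 30 deg, g = 10 m/s^2
sin^2(30) = 1/4
Using H = v0^2 * sin^2(theta) / (2*g)
H = 44^2 * 1/4 / (2*10)
H = 1936 * 1/4 / 20
H = 484 / 20
H = 121/5 m

121/5 m


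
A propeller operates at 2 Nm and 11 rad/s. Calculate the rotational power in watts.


Given: tau = 2 Nm, omega = 11 rad/s
Using P = tau * omega
P = 2 * 11
P = 22 W

22 W


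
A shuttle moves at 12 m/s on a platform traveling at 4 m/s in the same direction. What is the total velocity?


Given: object velocity = 12 m/s, platform velocity = 4 m/s (same direction)
Using classical velocity addition: v_total = v_object + v_platform
v_total = 12 + 4
v_total = 16 m/s

16 m/s


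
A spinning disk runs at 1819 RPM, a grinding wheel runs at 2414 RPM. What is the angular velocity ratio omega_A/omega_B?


Given: RPM_A = 1819, RPM_B = 2414
omega = 2*pi*RPM/60, so omega_A/omega_B = RPM_A / RPM_B
omega_A/omega_B = 1819 / 2414
omega_A/omega_B = 107/142

107/142


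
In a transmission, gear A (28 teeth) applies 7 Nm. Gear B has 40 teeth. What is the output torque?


Given: N1 = 28, N2 = 40, T1 = 7 Nm
Using T2/T1 = N2/N1
T2 = T1 * N2 / N1
T2 = 7 * 40 / 28
T2 = 280 / 28
T2 = 10 Nm

10 Nm


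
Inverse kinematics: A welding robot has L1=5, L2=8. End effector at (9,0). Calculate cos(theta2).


Given: L1 = 5, L2 = 8, target (x, y) = (9, 0)
Using cos(theta2) = (x^2 + y^2 - L1^2 - L2^2) / (2*L1*L2)
x^2 + y^2 = 9^2 + 0 = 81
L1^2 + L2^2 = 25 + 64 = 89
Numerator = 81 - 89 = -8
Denominator = 2*5*8 = 80
cos(theta2) = -8/80 = -1/10

-1/10
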